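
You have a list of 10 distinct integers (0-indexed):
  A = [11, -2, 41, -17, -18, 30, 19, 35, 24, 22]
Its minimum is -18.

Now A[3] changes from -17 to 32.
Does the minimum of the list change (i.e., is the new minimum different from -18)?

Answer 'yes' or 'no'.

Answer: no

Derivation:
Old min = -18
Change: A[3] -17 -> 32
Changed element was NOT the min; min changes only if 32 < -18.
New min = -18; changed? no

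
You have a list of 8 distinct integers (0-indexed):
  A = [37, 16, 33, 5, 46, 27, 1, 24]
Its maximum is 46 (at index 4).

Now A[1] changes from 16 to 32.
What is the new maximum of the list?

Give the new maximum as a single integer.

Old max = 46 (at index 4)
Change: A[1] 16 -> 32
Changed element was NOT the old max.
  New max = max(old_max, new_val) = max(46, 32) = 46

Answer: 46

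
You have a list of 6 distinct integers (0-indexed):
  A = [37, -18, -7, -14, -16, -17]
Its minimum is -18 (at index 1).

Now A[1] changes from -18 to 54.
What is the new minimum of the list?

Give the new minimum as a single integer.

Old min = -18 (at index 1)
Change: A[1] -18 -> 54
Changed element WAS the min. Need to check: is 54 still <= all others?
  Min of remaining elements: -17
  New min = min(54, -17) = -17

Answer: -17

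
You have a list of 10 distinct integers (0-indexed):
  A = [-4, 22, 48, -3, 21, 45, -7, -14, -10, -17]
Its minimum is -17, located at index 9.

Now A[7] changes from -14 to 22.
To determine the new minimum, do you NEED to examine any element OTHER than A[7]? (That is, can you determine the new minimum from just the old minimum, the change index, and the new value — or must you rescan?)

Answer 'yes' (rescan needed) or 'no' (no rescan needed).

Old min = -17 at index 9
Change at index 7: -14 -> 22
Index 7 was NOT the min. New min = min(-17, 22). No rescan of other elements needed.
Needs rescan: no

Answer: no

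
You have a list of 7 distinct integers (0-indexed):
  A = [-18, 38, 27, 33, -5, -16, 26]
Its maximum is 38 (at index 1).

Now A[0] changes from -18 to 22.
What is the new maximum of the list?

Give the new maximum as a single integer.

Answer: 38

Derivation:
Old max = 38 (at index 1)
Change: A[0] -18 -> 22
Changed element was NOT the old max.
  New max = max(old_max, new_val) = max(38, 22) = 38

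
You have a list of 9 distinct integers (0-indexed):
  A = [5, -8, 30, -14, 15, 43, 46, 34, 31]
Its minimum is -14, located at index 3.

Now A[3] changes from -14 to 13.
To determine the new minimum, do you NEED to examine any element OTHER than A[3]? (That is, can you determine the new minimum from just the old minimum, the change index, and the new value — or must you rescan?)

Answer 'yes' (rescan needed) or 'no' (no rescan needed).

Old min = -14 at index 3
Change at index 3: -14 -> 13
Index 3 WAS the min and new value 13 > old min -14. Must rescan other elements to find the new min.
Needs rescan: yes

Answer: yes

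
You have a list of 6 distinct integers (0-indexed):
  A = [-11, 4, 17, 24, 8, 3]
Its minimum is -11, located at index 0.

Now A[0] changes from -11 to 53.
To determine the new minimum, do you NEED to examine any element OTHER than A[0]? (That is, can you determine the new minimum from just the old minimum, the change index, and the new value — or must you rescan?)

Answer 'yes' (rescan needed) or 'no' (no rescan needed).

Answer: yes

Derivation:
Old min = -11 at index 0
Change at index 0: -11 -> 53
Index 0 WAS the min and new value 53 > old min -11. Must rescan other elements to find the new min.
Needs rescan: yes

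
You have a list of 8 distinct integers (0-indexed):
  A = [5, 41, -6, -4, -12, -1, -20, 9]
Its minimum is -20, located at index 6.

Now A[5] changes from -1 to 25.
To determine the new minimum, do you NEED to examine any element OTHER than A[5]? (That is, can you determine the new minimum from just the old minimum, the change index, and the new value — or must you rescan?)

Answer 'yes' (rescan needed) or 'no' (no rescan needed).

Old min = -20 at index 6
Change at index 5: -1 -> 25
Index 5 was NOT the min. New min = min(-20, 25). No rescan of other elements needed.
Needs rescan: no

Answer: no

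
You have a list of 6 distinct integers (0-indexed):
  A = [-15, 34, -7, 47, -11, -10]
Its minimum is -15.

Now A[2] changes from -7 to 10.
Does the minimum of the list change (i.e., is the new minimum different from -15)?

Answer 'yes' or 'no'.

Answer: no

Derivation:
Old min = -15
Change: A[2] -7 -> 10
Changed element was NOT the min; min changes only if 10 < -15.
New min = -15; changed? no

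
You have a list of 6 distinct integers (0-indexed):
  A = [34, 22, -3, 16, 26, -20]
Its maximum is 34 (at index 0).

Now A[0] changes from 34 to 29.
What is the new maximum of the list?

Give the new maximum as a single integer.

Answer: 29

Derivation:
Old max = 34 (at index 0)
Change: A[0] 34 -> 29
Changed element WAS the max -> may need rescan.
  Max of remaining elements: 26
  New max = max(29, 26) = 29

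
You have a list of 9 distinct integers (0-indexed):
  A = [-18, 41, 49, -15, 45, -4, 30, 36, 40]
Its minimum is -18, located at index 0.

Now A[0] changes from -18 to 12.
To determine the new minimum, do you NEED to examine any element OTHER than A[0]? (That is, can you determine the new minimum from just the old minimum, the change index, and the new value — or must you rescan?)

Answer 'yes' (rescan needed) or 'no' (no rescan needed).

Old min = -18 at index 0
Change at index 0: -18 -> 12
Index 0 WAS the min and new value 12 > old min -18. Must rescan other elements to find the new min.
Needs rescan: yes

Answer: yes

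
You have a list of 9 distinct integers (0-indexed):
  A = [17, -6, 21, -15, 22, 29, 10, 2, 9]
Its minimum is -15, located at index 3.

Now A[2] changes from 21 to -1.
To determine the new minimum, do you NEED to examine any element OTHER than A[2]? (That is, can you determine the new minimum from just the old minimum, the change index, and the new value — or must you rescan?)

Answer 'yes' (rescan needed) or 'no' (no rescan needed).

Old min = -15 at index 3
Change at index 2: 21 -> -1
Index 2 was NOT the min. New min = min(-15, -1). No rescan of other elements needed.
Needs rescan: no

Answer: no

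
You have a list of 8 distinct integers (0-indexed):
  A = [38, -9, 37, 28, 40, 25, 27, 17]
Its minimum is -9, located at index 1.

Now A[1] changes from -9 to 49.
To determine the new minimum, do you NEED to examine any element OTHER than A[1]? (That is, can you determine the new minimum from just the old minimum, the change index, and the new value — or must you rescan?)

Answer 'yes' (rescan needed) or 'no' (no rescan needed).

Old min = -9 at index 1
Change at index 1: -9 -> 49
Index 1 WAS the min and new value 49 > old min -9. Must rescan other elements to find the new min.
Needs rescan: yes

Answer: yes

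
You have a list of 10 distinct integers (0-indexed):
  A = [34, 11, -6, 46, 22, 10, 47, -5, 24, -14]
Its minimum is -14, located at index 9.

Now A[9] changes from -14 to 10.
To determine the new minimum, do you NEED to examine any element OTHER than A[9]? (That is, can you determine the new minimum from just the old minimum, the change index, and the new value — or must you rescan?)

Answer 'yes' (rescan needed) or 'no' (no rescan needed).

Old min = -14 at index 9
Change at index 9: -14 -> 10
Index 9 WAS the min and new value 10 > old min -14. Must rescan other elements to find the new min.
Needs rescan: yes

Answer: yes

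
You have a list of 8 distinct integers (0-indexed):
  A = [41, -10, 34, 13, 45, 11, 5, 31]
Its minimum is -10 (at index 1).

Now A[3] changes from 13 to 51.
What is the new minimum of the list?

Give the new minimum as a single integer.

Old min = -10 (at index 1)
Change: A[3] 13 -> 51
Changed element was NOT the old min.
  New min = min(old_min, new_val) = min(-10, 51) = -10

Answer: -10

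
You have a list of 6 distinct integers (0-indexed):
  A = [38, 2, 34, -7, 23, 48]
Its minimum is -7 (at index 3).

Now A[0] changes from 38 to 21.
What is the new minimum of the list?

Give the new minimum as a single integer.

Old min = -7 (at index 3)
Change: A[0] 38 -> 21
Changed element was NOT the old min.
  New min = min(old_min, new_val) = min(-7, 21) = -7

Answer: -7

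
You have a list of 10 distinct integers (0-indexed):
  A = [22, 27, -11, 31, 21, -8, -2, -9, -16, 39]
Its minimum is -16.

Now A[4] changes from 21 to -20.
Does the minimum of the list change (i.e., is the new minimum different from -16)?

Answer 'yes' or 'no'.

Answer: yes

Derivation:
Old min = -16
Change: A[4] 21 -> -20
Changed element was NOT the min; min changes only if -20 < -16.
New min = -20; changed? yes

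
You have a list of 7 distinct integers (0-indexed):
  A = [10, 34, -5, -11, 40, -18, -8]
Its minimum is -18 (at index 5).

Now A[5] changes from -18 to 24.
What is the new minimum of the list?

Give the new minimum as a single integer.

Old min = -18 (at index 5)
Change: A[5] -18 -> 24
Changed element WAS the min. Need to check: is 24 still <= all others?
  Min of remaining elements: -11
  New min = min(24, -11) = -11

Answer: -11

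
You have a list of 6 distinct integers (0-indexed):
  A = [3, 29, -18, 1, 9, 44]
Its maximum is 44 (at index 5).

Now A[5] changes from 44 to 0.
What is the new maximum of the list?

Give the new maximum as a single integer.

Answer: 29

Derivation:
Old max = 44 (at index 5)
Change: A[5] 44 -> 0
Changed element WAS the max -> may need rescan.
  Max of remaining elements: 29
  New max = max(0, 29) = 29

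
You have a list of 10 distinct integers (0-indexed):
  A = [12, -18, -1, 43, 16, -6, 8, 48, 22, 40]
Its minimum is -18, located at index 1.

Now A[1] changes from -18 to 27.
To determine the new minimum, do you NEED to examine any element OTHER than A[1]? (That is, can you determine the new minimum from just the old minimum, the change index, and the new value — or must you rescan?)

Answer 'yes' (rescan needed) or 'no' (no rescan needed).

Old min = -18 at index 1
Change at index 1: -18 -> 27
Index 1 WAS the min and new value 27 > old min -18. Must rescan other elements to find the new min.
Needs rescan: yes

Answer: yes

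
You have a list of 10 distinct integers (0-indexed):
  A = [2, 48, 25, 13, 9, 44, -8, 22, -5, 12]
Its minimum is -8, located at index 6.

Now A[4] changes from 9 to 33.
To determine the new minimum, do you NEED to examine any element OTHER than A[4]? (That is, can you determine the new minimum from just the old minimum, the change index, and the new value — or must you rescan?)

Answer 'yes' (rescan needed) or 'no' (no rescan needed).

Old min = -8 at index 6
Change at index 4: 9 -> 33
Index 4 was NOT the min. New min = min(-8, 33). No rescan of other elements needed.
Needs rescan: no

Answer: no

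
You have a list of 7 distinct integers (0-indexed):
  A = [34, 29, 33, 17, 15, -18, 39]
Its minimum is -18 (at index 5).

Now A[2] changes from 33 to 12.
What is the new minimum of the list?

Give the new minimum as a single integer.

Old min = -18 (at index 5)
Change: A[2] 33 -> 12
Changed element was NOT the old min.
  New min = min(old_min, new_val) = min(-18, 12) = -18

Answer: -18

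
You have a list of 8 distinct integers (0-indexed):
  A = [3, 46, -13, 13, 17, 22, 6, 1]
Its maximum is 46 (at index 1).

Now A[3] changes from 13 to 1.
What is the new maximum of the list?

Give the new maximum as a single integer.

Old max = 46 (at index 1)
Change: A[3] 13 -> 1
Changed element was NOT the old max.
  New max = max(old_max, new_val) = max(46, 1) = 46

Answer: 46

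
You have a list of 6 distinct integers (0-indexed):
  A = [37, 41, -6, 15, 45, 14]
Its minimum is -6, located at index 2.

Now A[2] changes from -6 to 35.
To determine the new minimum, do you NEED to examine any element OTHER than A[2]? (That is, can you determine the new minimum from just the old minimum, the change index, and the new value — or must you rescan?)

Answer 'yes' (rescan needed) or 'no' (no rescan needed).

Answer: yes

Derivation:
Old min = -6 at index 2
Change at index 2: -6 -> 35
Index 2 WAS the min and new value 35 > old min -6. Must rescan other elements to find the new min.
Needs rescan: yes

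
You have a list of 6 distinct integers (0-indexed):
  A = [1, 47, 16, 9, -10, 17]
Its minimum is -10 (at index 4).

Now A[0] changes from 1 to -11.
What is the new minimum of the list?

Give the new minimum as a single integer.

Answer: -11

Derivation:
Old min = -10 (at index 4)
Change: A[0] 1 -> -11
Changed element was NOT the old min.
  New min = min(old_min, new_val) = min(-10, -11) = -11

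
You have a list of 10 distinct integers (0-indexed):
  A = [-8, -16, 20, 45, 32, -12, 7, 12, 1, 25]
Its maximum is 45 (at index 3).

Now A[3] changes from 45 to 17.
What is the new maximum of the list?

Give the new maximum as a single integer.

Answer: 32

Derivation:
Old max = 45 (at index 3)
Change: A[3] 45 -> 17
Changed element WAS the max -> may need rescan.
  Max of remaining elements: 32
  New max = max(17, 32) = 32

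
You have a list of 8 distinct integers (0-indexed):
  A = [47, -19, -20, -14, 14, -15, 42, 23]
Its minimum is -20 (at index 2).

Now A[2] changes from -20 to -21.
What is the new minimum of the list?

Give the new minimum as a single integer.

Answer: -21

Derivation:
Old min = -20 (at index 2)
Change: A[2] -20 -> -21
Changed element WAS the min. Need to check: is -21 still <= all others?
  Min of remaining elements: -19
  New min = min(-21, -19) = -21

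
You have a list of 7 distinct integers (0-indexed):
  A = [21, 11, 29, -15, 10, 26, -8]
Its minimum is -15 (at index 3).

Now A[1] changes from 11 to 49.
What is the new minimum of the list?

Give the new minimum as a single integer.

Answer: -15

Derivation:
Old min = -15 (at index 3)
Change: A[1] 11 -> 49
Changed element was NOT the old min.
  New min = min(old_min, new_val) = min(-15, 49) = -15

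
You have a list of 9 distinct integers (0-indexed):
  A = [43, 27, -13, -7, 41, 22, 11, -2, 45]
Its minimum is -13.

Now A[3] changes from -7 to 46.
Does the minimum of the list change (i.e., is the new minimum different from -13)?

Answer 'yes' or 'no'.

Answer: no

Derivation:
Old min = -13
Change: A[3] -7 -> 46
Changed element was NOT the min; min changes only if 46 < -13.
New min = -13; changed? no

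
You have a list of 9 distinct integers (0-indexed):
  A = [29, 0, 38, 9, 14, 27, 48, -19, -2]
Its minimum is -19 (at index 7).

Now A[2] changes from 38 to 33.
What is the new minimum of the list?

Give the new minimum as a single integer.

Answer: -19

Derivation:
Old min = -19 (at index 7)
Change: A[2] 38 -> 33
Changed element was NOT the old min.
  New min = min(old_min, new_val) = min(-19, 33) = -19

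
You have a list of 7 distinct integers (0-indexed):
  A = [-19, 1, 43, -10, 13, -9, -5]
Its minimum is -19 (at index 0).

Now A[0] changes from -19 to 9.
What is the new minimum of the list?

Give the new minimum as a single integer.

Old min = -19 (at index 0)
Change: A[0] -19 -> 9
Changed element WAS the min. Need to check: is 9 still <= all others?
  Min of remaining elements: -10
  New min = min(9, -10) = -10

Answer: -10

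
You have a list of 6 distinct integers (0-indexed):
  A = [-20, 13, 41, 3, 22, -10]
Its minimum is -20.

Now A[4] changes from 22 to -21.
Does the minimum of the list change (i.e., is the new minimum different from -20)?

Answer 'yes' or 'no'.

Answer: yes

Derivation:
Old min = -20
Change: A[4] 22 -> -21
Changed element was NOT the min; min changes only if -21 < -20.
New min = -21; changed? yes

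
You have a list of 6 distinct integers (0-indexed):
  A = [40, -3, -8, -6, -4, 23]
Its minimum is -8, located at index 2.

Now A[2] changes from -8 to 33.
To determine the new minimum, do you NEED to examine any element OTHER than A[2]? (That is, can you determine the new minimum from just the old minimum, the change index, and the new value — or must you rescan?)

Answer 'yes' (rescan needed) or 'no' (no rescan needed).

Answer: yes

Derivation:
Old min = -8 at index 2
Change at index 2: -8 -> 33
Index 2 WAS the min and new value 33 > old min -8. Must rescan other elements to find the new min.
Needs rescan: yes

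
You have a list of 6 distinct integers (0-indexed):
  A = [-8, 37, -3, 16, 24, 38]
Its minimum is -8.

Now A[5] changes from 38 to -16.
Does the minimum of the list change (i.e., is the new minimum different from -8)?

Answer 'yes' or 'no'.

Old min = -8
Change: A[5] 38 -> -16
Changed element was NOT the min; min changes only if -16 < -8.
New min = -16; changed? yes

Answer: yes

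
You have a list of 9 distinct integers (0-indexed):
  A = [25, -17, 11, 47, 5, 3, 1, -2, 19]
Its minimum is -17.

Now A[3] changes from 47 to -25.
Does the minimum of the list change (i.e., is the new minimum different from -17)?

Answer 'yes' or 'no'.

Answer: yes

Derivation:
Old min = -17
Change: A[3] 47 -> -25
Changed element was NOT the min; min changes only if -25 < -17.
New min = -25; changed? yes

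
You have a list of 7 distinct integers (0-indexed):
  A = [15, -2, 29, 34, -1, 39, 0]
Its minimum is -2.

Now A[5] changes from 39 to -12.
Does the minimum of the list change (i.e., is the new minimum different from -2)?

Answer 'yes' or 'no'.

Answer: yes

Derivation:
Old min = -2
Change: A[5] 39 -> -12
Changed element was NOT the min; min changes only if -12 < -2.
New min = -12; changed? yes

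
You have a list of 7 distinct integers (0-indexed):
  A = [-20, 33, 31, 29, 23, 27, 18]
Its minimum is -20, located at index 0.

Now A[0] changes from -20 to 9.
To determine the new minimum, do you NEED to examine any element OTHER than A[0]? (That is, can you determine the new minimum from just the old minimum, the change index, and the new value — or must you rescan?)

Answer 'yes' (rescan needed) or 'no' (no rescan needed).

Answer: yes

Derivation:
Old min = -20 at index 0
Change at index 0: -20 -> 9
Index 0 WAS the min and new value 9 > old min -20. Must rescan other elements to find the new min.
Needs rescan: yes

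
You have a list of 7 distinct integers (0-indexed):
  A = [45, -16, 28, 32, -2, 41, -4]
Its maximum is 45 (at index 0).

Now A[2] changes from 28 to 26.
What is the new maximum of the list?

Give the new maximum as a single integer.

Old max = 45 (at index 0)
Change: A[2] 28 -> 26
Changed element was NOT the old max.
  New max = max(old_max, new_val) = max(45, 26) = 45

Answer: 45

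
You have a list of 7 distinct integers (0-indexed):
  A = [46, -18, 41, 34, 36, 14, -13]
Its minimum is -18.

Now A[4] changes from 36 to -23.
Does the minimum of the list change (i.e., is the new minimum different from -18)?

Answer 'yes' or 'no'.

Old min = -18
Change: A[4] 36 -> -23
Changed element was NOT the min; min changes only if -23 < -18.
New min = -23; changed? yes

Answer: yes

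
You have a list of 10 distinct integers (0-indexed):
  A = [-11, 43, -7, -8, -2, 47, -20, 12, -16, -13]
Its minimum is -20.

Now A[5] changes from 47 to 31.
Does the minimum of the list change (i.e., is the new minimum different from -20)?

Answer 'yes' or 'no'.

Old min = -20
Change: A[5] 47 -> 31
Changed element was NOT the min; min changes only if 31 < -20.
New min = -20; changed? no

Answer: no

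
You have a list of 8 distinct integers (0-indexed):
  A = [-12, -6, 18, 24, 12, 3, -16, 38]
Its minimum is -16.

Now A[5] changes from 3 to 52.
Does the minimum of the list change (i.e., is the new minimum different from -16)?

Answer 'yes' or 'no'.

Old min = -16
Change: A[5] 3 -> 52
Changed element was NOT the min; min changes only if 52 < -16.
New min = -16; changed? no

Answer: no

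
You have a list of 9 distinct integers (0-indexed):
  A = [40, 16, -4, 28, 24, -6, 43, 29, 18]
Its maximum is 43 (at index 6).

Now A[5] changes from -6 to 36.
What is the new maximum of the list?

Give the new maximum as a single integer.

Old max = 43 (at index 6)
Change: A[5] -6 -> 36
Changed element was NOT the old max.
  New max = max(old_max, new_val) = max(43, 36) = 43

Answer: 43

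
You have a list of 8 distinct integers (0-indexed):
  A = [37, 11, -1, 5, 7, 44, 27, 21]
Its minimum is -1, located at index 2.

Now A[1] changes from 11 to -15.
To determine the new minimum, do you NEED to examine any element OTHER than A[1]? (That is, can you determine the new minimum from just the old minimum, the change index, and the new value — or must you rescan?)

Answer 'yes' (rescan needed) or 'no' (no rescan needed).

Old min = -1 at index 2
Change at index 1: 11 -> -15
Index 1 was NOT the min. New min = min(-1, -15). No rescan of other elements needed.
Needs rescan: no

Answer: no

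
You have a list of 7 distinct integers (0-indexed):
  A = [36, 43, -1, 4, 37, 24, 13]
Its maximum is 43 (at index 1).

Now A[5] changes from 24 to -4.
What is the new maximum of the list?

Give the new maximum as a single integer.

Answer: 43

Derivation:
Old max = 43 (at index 1)
Change: A[5] 24 -> -4
Changed element was NOT the old max.
  New max = max(old_max, new_val) = max(43, -4) = 43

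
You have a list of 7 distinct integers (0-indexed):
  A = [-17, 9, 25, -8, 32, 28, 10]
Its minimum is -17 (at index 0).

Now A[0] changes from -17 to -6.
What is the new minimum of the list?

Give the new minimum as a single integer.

Old min = -17 (at index 0)
Change: A[0] -17 -> -6
Changed element WAS the min. Need to check: is -6 still <= all others?
  Min of remaining elements: -8
  New min = min(-6, -8) = -8

Answer: -8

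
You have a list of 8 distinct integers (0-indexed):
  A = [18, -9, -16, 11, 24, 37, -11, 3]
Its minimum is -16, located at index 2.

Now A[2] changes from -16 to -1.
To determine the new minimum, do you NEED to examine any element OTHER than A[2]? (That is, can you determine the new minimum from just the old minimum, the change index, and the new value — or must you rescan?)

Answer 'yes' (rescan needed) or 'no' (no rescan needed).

Answer: yes

Derivation:
Old min = -16 at index 2
Change at index 2: -16 -> -1
Index 2 WAS the min and new value -1 > old min -16. Must rescan other elements to find the new min.
Needs rescan: yes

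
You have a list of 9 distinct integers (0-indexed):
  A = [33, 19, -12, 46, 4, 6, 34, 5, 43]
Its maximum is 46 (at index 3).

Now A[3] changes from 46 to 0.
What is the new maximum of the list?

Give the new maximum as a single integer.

Old max = 46 (at index 3)
Change: A[3] 46 -> 0
Changed element WAS the max -> may need rescan.
  Max of remaining elements: 43
  New max = max(0, 43) = 43

Answer: 43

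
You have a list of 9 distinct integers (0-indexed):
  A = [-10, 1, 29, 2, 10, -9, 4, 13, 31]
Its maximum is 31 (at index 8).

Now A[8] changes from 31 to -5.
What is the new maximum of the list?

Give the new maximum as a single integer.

Old max = 31 (at index 8)
Change: A[8] 31 -> -5
Changed element WAS the max -> may need rescan.
  Max of remaining elements: 29
  New max = max(-5, 29) = 29

Answer: 29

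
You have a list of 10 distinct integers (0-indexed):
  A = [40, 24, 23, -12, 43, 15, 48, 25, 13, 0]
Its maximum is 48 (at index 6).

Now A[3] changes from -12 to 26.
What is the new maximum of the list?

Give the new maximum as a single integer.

Old max = 48 (at index 6)
Change: A[3] -12 -> 26
Changed element was NOT the old max.
  New max = max(old_max, new_val) = max(48, 26) = 48

Answer: 48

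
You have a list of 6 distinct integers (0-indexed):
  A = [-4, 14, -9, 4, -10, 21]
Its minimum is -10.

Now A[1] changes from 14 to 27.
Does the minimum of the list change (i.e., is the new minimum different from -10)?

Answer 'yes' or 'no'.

Answer: no

Derivation:
Old min = -10
Change: A[1] 14 -> 27
Changed element was NOT the min; min changes only if 27 < -10.
New min = -10; changed? no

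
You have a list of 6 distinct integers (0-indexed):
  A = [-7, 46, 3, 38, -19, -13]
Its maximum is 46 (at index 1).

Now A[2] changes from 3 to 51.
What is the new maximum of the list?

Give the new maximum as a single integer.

Old max = 46 (at index 1)
Change: A[2] 3 -> 51
Changed element was NOT the old max.
  New max = max(old_max, new_val) = max(46, 51) = 51

Answer: 51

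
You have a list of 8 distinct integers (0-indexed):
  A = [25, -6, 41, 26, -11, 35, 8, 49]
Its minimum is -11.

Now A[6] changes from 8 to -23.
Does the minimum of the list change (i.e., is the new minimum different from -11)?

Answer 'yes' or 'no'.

Answer: yes

Derivation:
Old min = -11
Change: A[6] 8 -> -23
Changed element was NOT the min; min changes only if -23 < -11.
New min = -23; changed? yes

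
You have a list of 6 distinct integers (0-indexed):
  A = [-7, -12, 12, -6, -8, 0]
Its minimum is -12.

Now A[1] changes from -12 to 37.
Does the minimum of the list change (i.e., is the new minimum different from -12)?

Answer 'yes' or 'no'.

Old min = -12
Change: A[1] -12 -> 37
Changed element was the min; new min must be rechecked.
New min = -8; changed? yes

Answer: yes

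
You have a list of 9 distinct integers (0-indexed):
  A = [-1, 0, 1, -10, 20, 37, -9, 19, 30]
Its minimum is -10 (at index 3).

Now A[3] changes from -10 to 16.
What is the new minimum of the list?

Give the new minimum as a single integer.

Old min = -10 (at index 3)
Change: A[3] -10 -> 16
Changed element WAS the min. Need to check: is 16 still <= all others?
  Min of remaining elements: -9
  New min = min(16, -9) = -9

Answer: -9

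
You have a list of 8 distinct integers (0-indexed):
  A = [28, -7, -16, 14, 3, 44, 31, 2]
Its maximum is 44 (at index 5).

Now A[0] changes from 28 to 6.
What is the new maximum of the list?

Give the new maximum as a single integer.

Old max = 44 (at index 5)
Change: A[0] 28 -> 6
Changed element was NOT the old max.
  New max = max(old_max, new_val) = max(44, 6) = 44

Answer: 44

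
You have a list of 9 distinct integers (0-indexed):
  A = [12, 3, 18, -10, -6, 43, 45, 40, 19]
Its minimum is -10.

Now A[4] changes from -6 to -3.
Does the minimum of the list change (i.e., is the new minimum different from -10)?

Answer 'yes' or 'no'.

Old min = -10
Change: A[4] -6 -> -3
Changed element was NOT the min; min changes only if -3 < -10.
New min = -10; changed? no

Answer: no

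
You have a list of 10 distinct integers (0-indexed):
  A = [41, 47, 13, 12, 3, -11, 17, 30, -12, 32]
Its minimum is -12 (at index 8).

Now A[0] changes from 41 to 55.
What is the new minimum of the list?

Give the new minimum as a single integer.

Old min = -12 (at index 8)
Change: A[0] 41 -> 55
Changed element was NOT the old min.
  New min = min(old_min, new_val) = min(-12, 55) = -12

Answer: -12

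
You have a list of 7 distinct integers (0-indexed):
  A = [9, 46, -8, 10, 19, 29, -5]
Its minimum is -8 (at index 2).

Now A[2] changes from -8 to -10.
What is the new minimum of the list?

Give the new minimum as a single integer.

Old min = -8 (at index 2)
Change: A[2] -8 -> -10
Changed element WAS the min. Need to check: is -10 still <= all others?
  Min of remaining elements: -5
  New min = min(-10, -5) = -10

Answer: -10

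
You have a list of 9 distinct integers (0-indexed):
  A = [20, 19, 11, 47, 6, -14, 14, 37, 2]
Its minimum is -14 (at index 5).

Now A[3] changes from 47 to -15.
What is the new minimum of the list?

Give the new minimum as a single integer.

Answer: -15

Derivation:
Old min = -14 (at index 5)
Change: A[3] 47 -> -15
Changed element was NOT the old min.
  New min = min(old_min, new_val) = min(-14, -15) = -15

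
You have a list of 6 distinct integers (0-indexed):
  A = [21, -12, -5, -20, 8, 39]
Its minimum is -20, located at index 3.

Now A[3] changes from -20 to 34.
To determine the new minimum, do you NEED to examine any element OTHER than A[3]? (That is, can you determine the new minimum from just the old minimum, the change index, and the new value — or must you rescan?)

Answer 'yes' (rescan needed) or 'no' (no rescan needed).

Old min = -20 at index 3
Change at index 3: -20 -> 34
Index 3 WAS the min and new value 34 > old min -20. Must rescan other elements to find the new min.
Needs rescan: yes

Answer: yes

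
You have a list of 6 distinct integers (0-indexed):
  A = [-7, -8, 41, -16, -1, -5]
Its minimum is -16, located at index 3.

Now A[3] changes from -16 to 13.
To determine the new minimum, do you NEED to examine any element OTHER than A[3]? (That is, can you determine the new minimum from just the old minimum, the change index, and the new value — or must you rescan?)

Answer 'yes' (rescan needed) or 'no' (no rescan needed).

Old min = -16 at index 3
Change at index 3: -16 -> 13
Index 3 WAS the min and new value 13 > old min -16. Must rescan other elements to find the new min.
Needs rescan: yes

Answer: yes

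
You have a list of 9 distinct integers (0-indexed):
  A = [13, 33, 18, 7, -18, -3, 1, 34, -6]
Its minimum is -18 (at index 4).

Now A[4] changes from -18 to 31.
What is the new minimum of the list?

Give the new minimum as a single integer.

Answer: -6

Derivation:
Old min = -18 (at index 4)
Change: A[4] -18 -> 31
Changed element WAS the min. Need to check: is 31 still <= all others?
  Min of remaining elements: -6
  New min = min(31, -6) = -6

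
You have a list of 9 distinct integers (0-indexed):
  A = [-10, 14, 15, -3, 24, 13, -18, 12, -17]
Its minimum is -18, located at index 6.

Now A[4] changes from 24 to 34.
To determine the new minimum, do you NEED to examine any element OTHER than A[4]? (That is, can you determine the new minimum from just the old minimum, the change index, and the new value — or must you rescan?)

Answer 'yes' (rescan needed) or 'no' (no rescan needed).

Answer: no

Derivation:
Old min = -18 at index 6
Change at index 4: 24 -> 34
Index 4 was NOT the min. New min = min(-18, 34). No rescan of other elements needed.
Needs rescan: no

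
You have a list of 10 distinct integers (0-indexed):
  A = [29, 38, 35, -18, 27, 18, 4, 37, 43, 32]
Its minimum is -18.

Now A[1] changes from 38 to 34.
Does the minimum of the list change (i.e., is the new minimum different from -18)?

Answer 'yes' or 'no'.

Old min = -18
Change: A[1] 38 -> 34
Changed element was NOT the min; min changes only if 34 < -18.
New min = -18; changed? no

Answer: no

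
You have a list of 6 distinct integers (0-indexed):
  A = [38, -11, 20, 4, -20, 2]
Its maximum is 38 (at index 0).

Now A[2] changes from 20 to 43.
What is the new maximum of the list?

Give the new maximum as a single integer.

Answer: 43

Derivation:
Old max = 38 (at index 0)
Change: A[2] 20 -> 43
Changed element was NOT the old max.
  New max = max(old_max, new_val) = max(38, 43) = 43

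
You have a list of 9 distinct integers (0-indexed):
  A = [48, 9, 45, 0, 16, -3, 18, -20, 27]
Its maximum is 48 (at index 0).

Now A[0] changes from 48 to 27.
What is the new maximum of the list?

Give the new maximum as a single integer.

Old max = 48 (at index 0)
Change: A[0] 48 -> 27
Changed element WAS the max -> may need rescan.
  Max of remaining elements: 45
  New max = max(27, 45) = 45

Answer: 45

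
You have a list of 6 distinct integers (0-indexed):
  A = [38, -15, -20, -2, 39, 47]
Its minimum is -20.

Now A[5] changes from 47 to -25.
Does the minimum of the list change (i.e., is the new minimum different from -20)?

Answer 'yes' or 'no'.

Answer: yes

Derivation:
Old min = -20
Change: A[5] 47 -> -25
Changed element was NOT the min; min changes only if -25 < -20.
New min = -25; changed? yes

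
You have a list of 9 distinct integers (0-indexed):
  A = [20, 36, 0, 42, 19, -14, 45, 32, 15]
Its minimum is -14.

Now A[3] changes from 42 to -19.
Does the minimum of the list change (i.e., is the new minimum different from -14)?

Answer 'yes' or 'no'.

Answer: yes

Derivation:
Old min = -14
Change: A[3] 42 -> -19
Changed element was NOT the min; min changes only if -19 < -14.
New min = -19; changed? yes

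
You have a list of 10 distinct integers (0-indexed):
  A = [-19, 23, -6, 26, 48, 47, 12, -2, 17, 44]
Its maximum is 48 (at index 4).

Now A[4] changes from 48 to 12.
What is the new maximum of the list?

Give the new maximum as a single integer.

Answer: 47

Derivation:
Old max = 48 (at index 4)
Change: A[4] 48 -> 12
Changed element WAS the max -> may need rescan.
  Max of remaining elements: 47
  New max = max(12, 47) = 47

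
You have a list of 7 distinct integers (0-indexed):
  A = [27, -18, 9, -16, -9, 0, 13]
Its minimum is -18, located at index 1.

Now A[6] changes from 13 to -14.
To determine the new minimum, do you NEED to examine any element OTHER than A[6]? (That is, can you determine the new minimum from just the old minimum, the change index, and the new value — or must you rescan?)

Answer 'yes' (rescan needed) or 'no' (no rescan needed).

Answer: no

Derivation:
Old min = -18 at index 1
Change at index 6: 13 -> -14
Index 6 was NOT the min. New min = min(-18, -14). No rescan of other elements needed.
Needs rescan: no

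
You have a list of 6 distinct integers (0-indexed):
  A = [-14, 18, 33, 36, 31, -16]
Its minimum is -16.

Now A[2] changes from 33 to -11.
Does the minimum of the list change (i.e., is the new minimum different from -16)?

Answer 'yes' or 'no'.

Old min = -16
Change: A[2] 33 -> -11
Changed element was NOT the min; min changes only if -11 < -16.
New min = -16; changed? no

Answer: no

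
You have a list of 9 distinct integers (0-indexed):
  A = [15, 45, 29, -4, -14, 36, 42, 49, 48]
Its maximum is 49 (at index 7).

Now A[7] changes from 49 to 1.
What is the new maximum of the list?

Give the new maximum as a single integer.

Old max = 49 (at index 7)
Change: A[7] 49 -> 1
Changed element WAS the max -> may need rescan.
  Max of remaining elements: 48
  New max = max(1, 48) = 48

Answer: 48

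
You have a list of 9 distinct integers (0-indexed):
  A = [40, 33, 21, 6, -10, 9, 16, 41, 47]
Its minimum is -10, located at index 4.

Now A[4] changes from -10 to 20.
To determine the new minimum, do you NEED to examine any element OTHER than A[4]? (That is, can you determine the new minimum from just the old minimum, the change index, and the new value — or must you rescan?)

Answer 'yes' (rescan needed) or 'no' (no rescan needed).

Answer: yes

Derivation:
Old min = -10 at index 4
Change at index 4: -10 -> 20
Index 4 WAS the min and new value 20 > old min -10. Must rescan other elements to find the new min.
Needs rescan: yes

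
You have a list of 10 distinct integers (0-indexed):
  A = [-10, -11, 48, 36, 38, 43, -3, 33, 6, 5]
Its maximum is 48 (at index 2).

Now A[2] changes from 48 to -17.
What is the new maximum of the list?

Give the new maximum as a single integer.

Old max = 48 (at index 2)
Change: A[2] 48 -> -17
Changed element WAS the max -> may need rescan.
  Max of remaining elements: 43
  New max = max(-17, 43) = 43

Answer: 43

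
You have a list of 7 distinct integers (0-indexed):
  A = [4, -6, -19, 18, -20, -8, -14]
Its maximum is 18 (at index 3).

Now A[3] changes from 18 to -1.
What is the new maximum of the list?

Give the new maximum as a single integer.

Answer: 4

Derivation:
Old max = 18 (at index 3)
Change: A[3] 18 -> -1
Changed element WAS the max -> may need rescan.
  Max of remaining elements: 4
  New max = max(-1, 4) = 4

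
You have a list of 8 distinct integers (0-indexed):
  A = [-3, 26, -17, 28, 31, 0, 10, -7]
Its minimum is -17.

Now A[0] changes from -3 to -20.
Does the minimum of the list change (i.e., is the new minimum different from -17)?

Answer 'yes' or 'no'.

Answer: yes

Derivation:
Old min = -17
Change: A[0] -3 -> -20
Changed element was NOT the min; min changes only if -20 < -17.
New min = -20; changed? yes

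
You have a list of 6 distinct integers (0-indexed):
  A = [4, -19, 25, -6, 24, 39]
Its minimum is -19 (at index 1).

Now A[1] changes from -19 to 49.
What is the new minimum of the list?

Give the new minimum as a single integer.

Answer: -6

Derivation:
Old min = -19 (at index 1)
Change: A[1] -19 -> 49
Changed element WAS the min. Need to check: is 49 still <= all others?
  Min of remaining elements: -6
  New min = min(49, -6) = -6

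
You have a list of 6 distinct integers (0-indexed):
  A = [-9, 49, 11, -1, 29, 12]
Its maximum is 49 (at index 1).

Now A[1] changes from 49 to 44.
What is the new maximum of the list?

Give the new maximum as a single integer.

Answer: 44

Derivation:
Old max = 49 (at index 1)
Change: A[1] 49 -> 44
Changed element WAS the max -> may need rescan.
  Max of remaining elements: 29
  New max = max(44, 29) = 44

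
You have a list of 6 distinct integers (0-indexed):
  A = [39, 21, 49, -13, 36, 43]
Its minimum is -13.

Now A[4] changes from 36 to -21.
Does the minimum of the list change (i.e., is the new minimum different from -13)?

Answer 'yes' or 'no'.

Old min = -13
Change: A[4] 36 -> -21
Changed element was NOT the min; min changes only if -21 < -13.
New min = -21; changed? yes

Answer: yes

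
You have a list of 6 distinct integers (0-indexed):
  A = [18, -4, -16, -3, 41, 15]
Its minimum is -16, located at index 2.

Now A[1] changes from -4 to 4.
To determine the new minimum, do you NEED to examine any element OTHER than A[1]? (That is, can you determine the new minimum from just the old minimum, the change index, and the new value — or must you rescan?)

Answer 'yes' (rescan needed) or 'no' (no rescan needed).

Old min = -16 at index 2
Change at index 1: -4 -> 4
Index 1 was NOT the min. New min = min(-16, 4). No rescan of other elements needed.
Needs rescan: no

Answer: no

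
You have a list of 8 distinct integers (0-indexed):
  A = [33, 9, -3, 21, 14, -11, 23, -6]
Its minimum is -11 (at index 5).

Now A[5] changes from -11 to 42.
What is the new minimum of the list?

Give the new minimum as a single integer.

Old min = -11 (at index 5)
Change: A[5] -11 -> 42
Changed element WAS the min. Need to check: is 42 still <= all others?
  Min of remaining elements: -6
  New min = min(42, -6) = -6

Answer: -6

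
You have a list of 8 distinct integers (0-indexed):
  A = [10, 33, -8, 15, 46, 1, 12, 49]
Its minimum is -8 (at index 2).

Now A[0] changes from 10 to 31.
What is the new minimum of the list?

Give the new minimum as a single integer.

Old min = -8 (at index 2)
Change: A[0] 10 -> 31
Changed element was NOT the old min.
  New min = min(old_min, new_val) = min(-8, 31) = -8

Answer: -8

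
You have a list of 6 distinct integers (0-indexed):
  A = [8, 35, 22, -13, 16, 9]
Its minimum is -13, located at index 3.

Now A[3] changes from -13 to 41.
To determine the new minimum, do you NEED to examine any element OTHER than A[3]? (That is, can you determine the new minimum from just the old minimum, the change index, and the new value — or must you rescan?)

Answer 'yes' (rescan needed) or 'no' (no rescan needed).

Answer: yes

Derivation:
Old min = -13 at index 3
Change at index 3: -13 -> 41
Index 3 WAS the min and new value 41 > old min -13. Must rescan other elements to find the new min.
Needs rescan: yes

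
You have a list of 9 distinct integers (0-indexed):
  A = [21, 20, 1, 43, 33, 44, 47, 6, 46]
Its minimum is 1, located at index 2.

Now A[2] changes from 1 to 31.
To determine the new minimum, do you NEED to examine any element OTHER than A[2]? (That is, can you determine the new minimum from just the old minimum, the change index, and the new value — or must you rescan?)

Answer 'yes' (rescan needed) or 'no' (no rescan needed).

Answer: yes

Derivation:
Old min = 1 at index 2
Change at index 2: 1 -> 31
Index 2 WAS the min and new value 31 > old min 1. Must rescan other elements to find the new min.
Needs rescan: yes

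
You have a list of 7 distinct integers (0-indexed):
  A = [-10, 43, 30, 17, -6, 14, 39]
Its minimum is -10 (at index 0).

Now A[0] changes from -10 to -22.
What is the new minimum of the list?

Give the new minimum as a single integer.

Answer: -22

Derivation:
Old min = -10 (at index 0)
Change: A[0] -10 -> -22
Changed element WAS the min. Need to check: is -22 still <= all others?
  Min of remaining elements: -6
  New min = min(-22, -6) = -22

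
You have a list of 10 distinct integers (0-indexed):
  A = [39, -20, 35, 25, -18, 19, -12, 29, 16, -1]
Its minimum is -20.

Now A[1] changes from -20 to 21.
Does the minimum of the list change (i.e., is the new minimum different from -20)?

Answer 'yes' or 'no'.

Answer: yes

Derivation:
Old min = -20
Change: A[1] -20 -> 21
Changed element was the min; new min must be rechecked.
New min = -18; changed? yes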